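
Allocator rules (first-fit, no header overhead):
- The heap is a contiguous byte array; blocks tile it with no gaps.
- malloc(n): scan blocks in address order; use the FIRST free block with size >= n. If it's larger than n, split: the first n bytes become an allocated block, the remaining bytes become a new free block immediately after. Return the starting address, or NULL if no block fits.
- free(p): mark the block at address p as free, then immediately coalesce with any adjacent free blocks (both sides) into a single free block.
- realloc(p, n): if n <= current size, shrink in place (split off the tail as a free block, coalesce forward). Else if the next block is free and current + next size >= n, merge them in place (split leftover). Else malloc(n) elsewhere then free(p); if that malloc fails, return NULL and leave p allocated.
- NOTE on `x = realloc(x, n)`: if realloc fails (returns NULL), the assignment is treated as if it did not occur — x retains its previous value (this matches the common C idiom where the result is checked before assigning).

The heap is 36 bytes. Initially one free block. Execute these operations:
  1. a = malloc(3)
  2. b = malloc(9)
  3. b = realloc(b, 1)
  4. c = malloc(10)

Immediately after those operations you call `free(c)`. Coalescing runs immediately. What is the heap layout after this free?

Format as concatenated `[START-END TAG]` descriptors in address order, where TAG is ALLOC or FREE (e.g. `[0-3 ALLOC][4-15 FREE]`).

Answer: [0-2 ALLOC][3-3 ALLOC][4-35 FREE]

Derivation:
Op 1: a = malloc(3) -> a = 0; heap: [0-2 ALLOC][3-35 FREE]
Op 2: b = malloc(9) -> b = 3; heap: [0-2 ALLOC][3-11 ALLOC][12-35 FREE]
Op 3: b = realloc(b, 1) -> b = 3; heap: [0-2 ALLOC][3-3 ALLOC][4-35 FREE]
Op 4: c = malloc(10) -> c = 4; heap: [0-2 ALLOC][3-3 ALLOC][4-13 ALLOC][14-35 FREE]
free(c): c = 4 -> block [4-13 ALLOC]; mark free, coalesce with adjacent free neighbors -> [0-2 ALLOC][3-3 ALLOC][4-35 FREE]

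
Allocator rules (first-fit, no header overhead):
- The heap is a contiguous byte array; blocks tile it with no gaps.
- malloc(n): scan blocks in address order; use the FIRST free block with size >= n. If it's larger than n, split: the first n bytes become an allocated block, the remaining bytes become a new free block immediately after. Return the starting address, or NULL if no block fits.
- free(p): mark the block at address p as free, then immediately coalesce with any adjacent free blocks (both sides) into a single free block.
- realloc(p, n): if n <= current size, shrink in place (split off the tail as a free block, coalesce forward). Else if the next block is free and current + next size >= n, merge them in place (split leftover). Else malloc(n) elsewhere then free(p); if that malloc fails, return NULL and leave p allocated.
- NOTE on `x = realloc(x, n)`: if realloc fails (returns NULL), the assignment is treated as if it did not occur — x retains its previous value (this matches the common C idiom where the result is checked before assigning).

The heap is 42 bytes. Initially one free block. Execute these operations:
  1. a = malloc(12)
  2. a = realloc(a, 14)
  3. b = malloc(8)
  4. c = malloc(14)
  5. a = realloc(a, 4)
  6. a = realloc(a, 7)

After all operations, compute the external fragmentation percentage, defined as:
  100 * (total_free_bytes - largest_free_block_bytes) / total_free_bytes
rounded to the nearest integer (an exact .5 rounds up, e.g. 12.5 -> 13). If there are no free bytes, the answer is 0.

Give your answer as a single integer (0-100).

Answer: 46

Derivation:
Op 1: a = malloc(12) -> a = 0; heap: [0-11 ALLOC][12-41 FREE]
Op 2: a = realloc(a, 14) -> a = 0; heap: [0-13 ALLOC][14-41 FREE]
Op 3: b = malloc(8) -> b = 14; heap: [0-13 ALLOC][14-21 ALLOC][22-41 FREE]
Op 4: c = malloc(14) -> c = 22; heap: [0-13 ALLOC][14-21 ALLOC][22-35 ALLOC][36-41 FREE]
Op 5: a = realloc(a, 4) -> a = 0; heap: [0-3 ALLOC][4-13 FREE][14-21 ALLOC][22-35 ALLOC][36-41 FREE]
Op 6: a = realloc(a, 7) -> a = 0; heap: [0-6 ALLOC][7-13 FREE][14-21 ALLOC][22-35 ALLOC][36-41 FREE]
Free blocks: [7 6] total_free=13 largest=7 -> 100*(13-7)/13 = 600/13 ≈ 46.154 -> rounds to 46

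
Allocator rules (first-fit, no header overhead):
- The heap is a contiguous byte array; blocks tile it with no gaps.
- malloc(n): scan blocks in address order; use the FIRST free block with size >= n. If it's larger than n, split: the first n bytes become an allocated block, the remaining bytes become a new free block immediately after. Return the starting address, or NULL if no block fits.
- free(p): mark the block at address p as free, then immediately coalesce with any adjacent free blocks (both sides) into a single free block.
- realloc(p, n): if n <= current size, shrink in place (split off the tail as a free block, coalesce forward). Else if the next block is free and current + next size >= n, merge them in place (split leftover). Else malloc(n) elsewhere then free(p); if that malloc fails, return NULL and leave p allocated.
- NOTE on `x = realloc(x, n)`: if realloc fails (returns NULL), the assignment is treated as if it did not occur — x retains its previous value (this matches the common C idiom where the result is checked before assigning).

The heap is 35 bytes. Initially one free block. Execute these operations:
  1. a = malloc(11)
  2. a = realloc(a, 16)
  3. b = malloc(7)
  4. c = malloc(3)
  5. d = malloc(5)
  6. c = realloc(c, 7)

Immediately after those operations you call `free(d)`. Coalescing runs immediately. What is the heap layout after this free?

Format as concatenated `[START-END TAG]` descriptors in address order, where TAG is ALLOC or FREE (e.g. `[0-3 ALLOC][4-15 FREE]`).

Answer: [0-15 ALLOC][16-22 ALLOC][23-25 ALLOC][26-34 FREE]

Derivation:
Op 1: a = malloc(11) -> a = 0; heap: [0-10 ALLOC][11-34 FREE]
Op 2: a = realloc(a, 16) -> a = 0; heap: [0-15 ALLOC][16-34 FREE]
Op 3: b = malloc(7) -> b = 16; heap: [0-15 ALLOC][16-22 ALLOC][23-34 FREE]
Op 4: c = malloc(3) -> c = 23; heap: [0-15 ALLOC][16-22 ALLOC][23-25 ALLOC][26-34 FREE]
Op 5: d = malloc(5) -> d = 26; heap: [0-15 ALLOC][16-22 ALLOC][23-25 ALLOC][26-30 ALLOC][31-34 FREE]
Op 6: c = realloc(c, 7) -> NULL (c unchanged); heap: [0-15 ALLOC][16-22 ALLOC][23-25 ALLOC][26-30 ALLOC][31-34 FREE]
free(d): d = 26 -> block [26-30 ALLOC]; mark free, coalesce with adjacent free neighbors -> [0-15 ALLOC][16-22 ALLOC][23-25 ALLOC][26-34 FREE]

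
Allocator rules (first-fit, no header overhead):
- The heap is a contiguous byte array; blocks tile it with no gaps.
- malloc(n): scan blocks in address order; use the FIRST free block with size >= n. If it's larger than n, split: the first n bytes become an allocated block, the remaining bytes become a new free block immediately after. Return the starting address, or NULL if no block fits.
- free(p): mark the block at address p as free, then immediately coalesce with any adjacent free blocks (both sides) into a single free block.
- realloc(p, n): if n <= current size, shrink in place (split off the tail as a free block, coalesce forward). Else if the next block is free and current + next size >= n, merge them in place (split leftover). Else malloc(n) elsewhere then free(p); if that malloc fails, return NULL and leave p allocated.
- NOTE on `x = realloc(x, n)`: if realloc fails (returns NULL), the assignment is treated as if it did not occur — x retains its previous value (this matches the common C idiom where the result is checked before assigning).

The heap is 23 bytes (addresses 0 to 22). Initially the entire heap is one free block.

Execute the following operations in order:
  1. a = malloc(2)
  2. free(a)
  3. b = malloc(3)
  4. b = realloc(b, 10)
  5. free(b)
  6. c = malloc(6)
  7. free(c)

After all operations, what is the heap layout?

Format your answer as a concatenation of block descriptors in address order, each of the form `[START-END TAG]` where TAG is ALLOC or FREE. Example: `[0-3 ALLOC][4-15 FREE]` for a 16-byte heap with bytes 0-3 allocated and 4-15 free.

Answer: [0-22 FREE]

Derivation:
Op 1: a = malloc(2) -> a = 0; heap: [0-1 ALLOC][2-22 FREE]
Op 2: free(a) -> (freed a); heap: [0-22 FREE]
Op 3: b = malloc(3) -> b = 0; heap: [0-2 ALLOC][3-22 FREE]
Op 4: b = realloc(b, 10) -> b = 0; heap: [0-9 ALLOC][10-22 FREE]
Op 5: free(b) -> (freed b); heap: [0-22 FREE]
Op 6: c = malloc(6) -> c = 0; heap: [0-5 ALLOC][6-22 FREE]
Op 7: free(c) -> (freed c); heap: [0-22 FREE]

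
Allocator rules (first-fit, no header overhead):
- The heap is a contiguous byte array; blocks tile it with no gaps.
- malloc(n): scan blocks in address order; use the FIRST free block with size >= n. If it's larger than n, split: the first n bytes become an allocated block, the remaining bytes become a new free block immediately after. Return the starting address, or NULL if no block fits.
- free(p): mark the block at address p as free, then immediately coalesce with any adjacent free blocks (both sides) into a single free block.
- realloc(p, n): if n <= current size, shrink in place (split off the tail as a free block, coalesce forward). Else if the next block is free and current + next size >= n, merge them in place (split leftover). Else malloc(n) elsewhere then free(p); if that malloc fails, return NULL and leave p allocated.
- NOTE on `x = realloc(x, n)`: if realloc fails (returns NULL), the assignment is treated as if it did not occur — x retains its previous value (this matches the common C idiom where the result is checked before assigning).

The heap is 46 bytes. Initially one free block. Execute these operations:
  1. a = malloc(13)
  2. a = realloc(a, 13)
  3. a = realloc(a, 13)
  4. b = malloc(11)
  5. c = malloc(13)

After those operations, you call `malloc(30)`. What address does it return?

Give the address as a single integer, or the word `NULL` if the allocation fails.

Answer: NULL

Derivation:
Op 1: a = malloc(13) -> a = 0; heap: [0-12 ALLOC][13-45 FREE]
Op 2: a = realloc(a, 13) -> a = 0; heap: [0-12 ALLOC][13-45 FREE]
Op 3: a = realloc(a, 13) -> a = 0; heap: [0-12 ALLOC][13-45 FREE]
Op 4: b = malloc(11) -> b = 13; heap: [0-12 ALLOC][13-23 ALLOC][24-45 FREE]
Op 5: c = malloc(13) -> c = 24; heap: [0-12 ALLOC][13-23 ALLOC][24-36 ALLOC][37-45 FREE]
malloc(30): first-fit scan over [0-12 ALLOC][13-23 ALLOC][24-36 ALLOC][37-45 FREE] -> NULL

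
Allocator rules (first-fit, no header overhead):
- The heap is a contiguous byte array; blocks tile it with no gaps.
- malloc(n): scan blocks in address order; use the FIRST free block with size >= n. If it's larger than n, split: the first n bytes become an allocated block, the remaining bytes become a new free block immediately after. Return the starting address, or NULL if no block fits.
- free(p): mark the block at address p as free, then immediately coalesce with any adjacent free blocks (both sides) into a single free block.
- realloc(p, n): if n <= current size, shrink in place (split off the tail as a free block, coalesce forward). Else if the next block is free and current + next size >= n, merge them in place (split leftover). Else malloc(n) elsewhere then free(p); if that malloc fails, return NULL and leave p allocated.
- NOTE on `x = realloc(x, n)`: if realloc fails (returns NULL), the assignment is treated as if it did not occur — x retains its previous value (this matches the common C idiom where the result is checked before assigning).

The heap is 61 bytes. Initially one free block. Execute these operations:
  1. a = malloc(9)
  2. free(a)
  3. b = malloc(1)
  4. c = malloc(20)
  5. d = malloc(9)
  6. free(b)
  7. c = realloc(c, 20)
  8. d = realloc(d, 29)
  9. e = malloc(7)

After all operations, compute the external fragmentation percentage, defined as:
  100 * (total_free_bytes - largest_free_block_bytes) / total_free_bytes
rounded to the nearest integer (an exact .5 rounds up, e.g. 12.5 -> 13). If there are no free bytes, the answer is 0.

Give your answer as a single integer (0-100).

Answer: 20

Derivation:
Op 1: a = malloc(9) -> a = 0; heap: [0-8 ALLOC][9-60 FREE]
Op 2: free(a) -> (freed a); heap: [0-60 FREE]
Op 3: b = malloc(1) -> b = 0; heap: [0-0 ALLOC][1-60 FREE]
Op 4: c = malloc(20) -> c = 1; heap: [0-0 ALLOC][1-20 ALLOC][21-60 FREE]
Op 5: d = malloc(9) -> d = 21; heap: [0-0 ALLOC][1-20 ALLOC][21-29 ALLOC][30-60 FREE]
Op 6: free(b) -> (freed b); heap: [0-0 FREE][1-20 ALLOC][21-29 ALLOC][30-60 FREE]
Op 7: c = realloc(c, 20) -> c = 1; heap: [0-0 FREE][1-20 ALLOC][21-29 ALLOC][30-60 FREE]
Op 8: d = realloc(d, 29) -> d = 21; heap: [0-0 FREE][1-20 ALLOC][21-49 ALLOC][50-60 FREE]
Op 9: e = malloc(7) -> e = 50; heap: [0-0 FREE][1-20 ALLOC][21-49 ALLOC][50-56 ALLOC][57-60 FREE]
Free blocks: [1 4] total_free=5 largest=4 -> 100*(5-4)/5 = 100/5 = 20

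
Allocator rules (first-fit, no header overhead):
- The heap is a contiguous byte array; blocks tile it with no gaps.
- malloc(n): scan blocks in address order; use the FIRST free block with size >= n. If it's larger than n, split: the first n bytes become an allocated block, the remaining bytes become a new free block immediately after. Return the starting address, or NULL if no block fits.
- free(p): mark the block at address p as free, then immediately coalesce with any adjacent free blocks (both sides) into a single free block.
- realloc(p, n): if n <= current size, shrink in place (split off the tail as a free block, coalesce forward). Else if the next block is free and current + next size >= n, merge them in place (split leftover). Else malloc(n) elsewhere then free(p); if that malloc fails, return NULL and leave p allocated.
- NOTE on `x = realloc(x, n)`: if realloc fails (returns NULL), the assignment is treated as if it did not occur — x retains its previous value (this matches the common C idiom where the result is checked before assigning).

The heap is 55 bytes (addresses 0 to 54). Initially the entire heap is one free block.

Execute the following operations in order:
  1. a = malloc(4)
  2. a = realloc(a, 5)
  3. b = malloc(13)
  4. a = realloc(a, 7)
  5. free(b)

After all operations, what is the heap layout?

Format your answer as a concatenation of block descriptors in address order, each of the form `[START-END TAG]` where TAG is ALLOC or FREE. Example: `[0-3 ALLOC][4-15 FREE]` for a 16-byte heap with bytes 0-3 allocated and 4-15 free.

Op 1: a = malloc(4) -> a = 0; heap: [0-3 ALLOC][4-54 FREE]
Op 2: a = realloc(a, 5) -> a = 0; heap: [0-4 ALLOC][5-54 FREE]
Op 3: b = malloc(13) -> b = 5; heap: [0-4 ALLOC][5-17 ALLOC][18-54 FREE]
Op 4: a = realloc(a, 7) -> a = 18; heap: [0-4 FREE][5-17 ALLOC][18-24 ALLOC][25-54 FREE]
Op 5: free(b) -> (freed b); heap: [0-17 FREE][18-24 ALLOC][25-54 FREE]

Answer: [0-17 FREE][18-24 ALLOC][25-54 FREE]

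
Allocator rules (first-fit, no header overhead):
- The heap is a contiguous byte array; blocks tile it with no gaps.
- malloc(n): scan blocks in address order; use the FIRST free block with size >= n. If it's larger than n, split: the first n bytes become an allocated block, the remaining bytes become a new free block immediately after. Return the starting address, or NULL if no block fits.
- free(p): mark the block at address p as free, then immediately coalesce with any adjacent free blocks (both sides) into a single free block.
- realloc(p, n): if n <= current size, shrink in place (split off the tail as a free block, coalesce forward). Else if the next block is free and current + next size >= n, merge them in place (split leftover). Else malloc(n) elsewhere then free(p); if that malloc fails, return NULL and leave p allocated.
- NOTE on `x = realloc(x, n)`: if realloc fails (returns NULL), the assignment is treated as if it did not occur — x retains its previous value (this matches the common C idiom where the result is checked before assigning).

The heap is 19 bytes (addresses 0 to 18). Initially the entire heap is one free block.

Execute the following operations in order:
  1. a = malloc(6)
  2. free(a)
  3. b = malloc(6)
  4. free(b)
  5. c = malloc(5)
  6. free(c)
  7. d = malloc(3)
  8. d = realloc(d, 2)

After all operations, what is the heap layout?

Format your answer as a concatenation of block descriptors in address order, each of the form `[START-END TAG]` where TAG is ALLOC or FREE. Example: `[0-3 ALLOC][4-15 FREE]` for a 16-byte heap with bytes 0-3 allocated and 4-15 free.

Answer: [0-1 ALLOC][2-18 FREE]

Derivation:
Op 1: a = malloc(6) -> a = 0; heap: [0-5 ALLOC][6-18 FREE]
Op 2: free(a) -> (freed a); heap: [0-18 FREE]
Op 3: b = malloc(6) -> b = 0; heap: [0-5 ALLOC][6-18 FREE]
Op 4: free(b) -> (freed b); heap: [0-18 FREE]
Op 5: c = malloc(5) -> c = 0; heap: [0-4 ALLOC][5-18 FREE]
Op 6: free(c) -> (freed c); heap: [0-18 FREE]
Op 7: d = malloc(3) -> d = 0; heap: [0-2 ALLOC][3-18 FREE]
Op 8: d = realloc(d, 2) -> d = 0; heap: [0-1 ALLOC][2-18 FREE]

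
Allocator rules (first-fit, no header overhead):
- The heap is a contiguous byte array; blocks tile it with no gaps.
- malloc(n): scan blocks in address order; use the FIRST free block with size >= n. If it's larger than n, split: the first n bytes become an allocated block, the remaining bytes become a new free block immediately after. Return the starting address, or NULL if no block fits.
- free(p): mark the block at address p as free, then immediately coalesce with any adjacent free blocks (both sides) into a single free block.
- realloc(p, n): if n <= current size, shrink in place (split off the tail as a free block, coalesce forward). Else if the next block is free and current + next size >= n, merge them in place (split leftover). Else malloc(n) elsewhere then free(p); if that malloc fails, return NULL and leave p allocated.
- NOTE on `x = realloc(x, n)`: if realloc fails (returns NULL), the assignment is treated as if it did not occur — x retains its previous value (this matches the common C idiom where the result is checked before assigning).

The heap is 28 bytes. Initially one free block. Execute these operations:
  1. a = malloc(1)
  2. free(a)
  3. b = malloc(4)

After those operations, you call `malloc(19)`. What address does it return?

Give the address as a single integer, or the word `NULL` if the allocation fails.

Answer: 4

Derivation:
Op 1: a = malloc(1) -> a = 0; heap: [0-0 ALLOC][1-27 FREE]
Op 2: free(a) -> (freed a); heap: [0-27 FREE]
Op 3: b = malloc(4) -> b = 0; heap: [0-3 ALLOC][4-27 FREE]
malloc(19): first-fit scan over [0-3 ALLOC][4-27 FREE] -> 4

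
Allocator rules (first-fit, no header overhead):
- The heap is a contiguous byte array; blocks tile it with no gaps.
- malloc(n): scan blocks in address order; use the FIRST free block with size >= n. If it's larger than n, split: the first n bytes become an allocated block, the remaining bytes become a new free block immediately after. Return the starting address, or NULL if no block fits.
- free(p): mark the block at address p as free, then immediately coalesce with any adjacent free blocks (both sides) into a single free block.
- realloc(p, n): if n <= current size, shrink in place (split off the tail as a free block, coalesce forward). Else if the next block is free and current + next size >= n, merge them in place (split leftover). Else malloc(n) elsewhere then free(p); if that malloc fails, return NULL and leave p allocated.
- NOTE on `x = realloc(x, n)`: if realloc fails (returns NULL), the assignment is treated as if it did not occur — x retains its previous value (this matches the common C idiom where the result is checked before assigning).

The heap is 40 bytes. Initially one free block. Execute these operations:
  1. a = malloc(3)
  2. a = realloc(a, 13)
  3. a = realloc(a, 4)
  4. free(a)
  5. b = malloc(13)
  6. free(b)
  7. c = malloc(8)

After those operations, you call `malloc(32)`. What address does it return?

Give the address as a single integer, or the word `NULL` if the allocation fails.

Op 1: a = malloc(3) -> a = 0; heap: [0-2 ALLOC][3-39 FREE]
Op 2: a = realloc(a, 13) -> a = 0; heap: [0-12 ALLOC][13-39 FREE]
Op 3: a = realloc(a, 4) -> a = 0; heap: [0-3 ALLOC][4-39 FREE]
Op 4: free(a) -> (freed a); heap: [0-39 FREE]
Op 5: b = malloc(13) -> b = 0; heap: [0-12 ALLOC][13-39 FREE]
Op 6: free(b) -> (freed b); heap: [0-39 FREE]
Op 7: c = malloc(8) -> c = 0; heap: [0-7 ALLOC][8-39 FREE]
malloc(32): first-fit scan over [0-7 ALLOC][8-39 FREE] -> 8

Answer: 8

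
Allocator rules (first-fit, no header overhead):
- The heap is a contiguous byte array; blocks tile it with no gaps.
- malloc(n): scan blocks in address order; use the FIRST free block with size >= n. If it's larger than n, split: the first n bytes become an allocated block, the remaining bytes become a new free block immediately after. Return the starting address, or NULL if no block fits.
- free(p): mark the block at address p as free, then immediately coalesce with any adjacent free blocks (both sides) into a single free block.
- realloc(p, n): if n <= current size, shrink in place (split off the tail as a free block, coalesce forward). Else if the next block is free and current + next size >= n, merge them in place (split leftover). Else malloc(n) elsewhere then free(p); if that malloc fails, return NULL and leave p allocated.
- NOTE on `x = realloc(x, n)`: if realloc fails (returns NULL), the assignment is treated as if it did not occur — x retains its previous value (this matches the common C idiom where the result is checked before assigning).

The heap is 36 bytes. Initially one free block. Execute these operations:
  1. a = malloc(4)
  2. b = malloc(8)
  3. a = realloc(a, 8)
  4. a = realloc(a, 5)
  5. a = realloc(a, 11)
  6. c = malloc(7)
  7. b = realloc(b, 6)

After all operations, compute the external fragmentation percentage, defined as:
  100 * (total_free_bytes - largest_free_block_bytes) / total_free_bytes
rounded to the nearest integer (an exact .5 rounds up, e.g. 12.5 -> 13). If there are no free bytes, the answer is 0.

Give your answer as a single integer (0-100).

Op 1: a = malloc(4) -> a = 0; heap: [0-3 ALLOC][4-35 FREE]
Op 2: b = malloc(8) -> b = 4; heap: [0-3 ALLOC][4-11 ALLOC][12-35 FREE]
Op 3: a = realloc(a, 8) -> a = 12; heap: [0-3 FREE][4-11 ALLOC][12-19 ALLOC][20-35 FREE]
Op 4: a = realloc(a, 5) -> a = 12; heap: [0-3 FREE][4-11 ALLOC][12-16 ALLOC][17-35 FREE]
Op 5: a = realloc(a, 11) -> a = 12; heap: [0-3 FREE][4-11 ALLOC][12-22 ALLOC][23-35 FREE]
Op 6: c = malloc(7) -> c = 23; heap: [0-3 FREE][4-11 ALLOC][12-22 ALLOC][23-29 ALLOC][30-35 FREE]
Op 7: b = realloc(b, 6) -> b = 4; heap: [0-3 FREE][4-9 ALLOC][10-11 FREE][12-22 ALLOC][23-29 ALLOC][30-35 FREE]
Free blocks: [4 2 6] total_free=12 largest=6 -> 100*(12-6)/12 = 600/12 = 50

Answer: 50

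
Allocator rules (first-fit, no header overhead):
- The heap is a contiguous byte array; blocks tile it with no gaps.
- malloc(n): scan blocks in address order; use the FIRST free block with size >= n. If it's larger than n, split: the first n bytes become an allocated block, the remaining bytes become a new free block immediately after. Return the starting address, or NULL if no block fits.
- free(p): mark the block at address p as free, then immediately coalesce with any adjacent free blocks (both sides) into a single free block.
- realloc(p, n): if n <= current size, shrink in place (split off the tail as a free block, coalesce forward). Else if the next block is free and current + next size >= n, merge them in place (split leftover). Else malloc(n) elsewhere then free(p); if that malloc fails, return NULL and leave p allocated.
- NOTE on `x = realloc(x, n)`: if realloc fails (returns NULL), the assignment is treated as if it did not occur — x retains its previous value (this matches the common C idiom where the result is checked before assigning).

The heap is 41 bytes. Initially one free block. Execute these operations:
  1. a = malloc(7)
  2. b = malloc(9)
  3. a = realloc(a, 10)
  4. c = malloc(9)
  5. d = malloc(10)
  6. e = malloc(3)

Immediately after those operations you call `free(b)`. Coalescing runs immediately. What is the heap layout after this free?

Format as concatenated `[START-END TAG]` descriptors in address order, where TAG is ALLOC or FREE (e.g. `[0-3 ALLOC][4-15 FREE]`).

Op 1: a = malloc(7) -> a = 0; heap: [0-6 ALLOC][7-40 FREE]
Op 2: b = malloc(9) -> b = 7; heap: [0-6 ALLOC][7-15 ALLOC][16-40 FREE]
Op 3: a = realloc(a, 10) -> a = 16; heap: [0-6 FREE][7-15 ALLOC][16-25 ALLOC][26-40 FREE]
Op 4: c = malloc(9) -> c = 26; heap: [0-6 FREE][7-15 ALLOC][16-25 ALLOC][26-34 ALLOC][35-40 FREE]
Op 5: d = malloc(10) -> d = NULL; heap: [0-6 FREE][7-15 ALLOC][16-25 ALLOC][26-34 ALLOC][35-40 FREE]
Op 6: e = malloc(3) -> e = 0; heap: [0-2 ALLOC][3-6 FREE][7-15 ALLOC][16-25 ALLOC][26-34 ALLOC][35-40 FREE]
free(b): b = 7 -> block [7-15 ALLOC]; mark free, coalesce with adjacent free neighbors -> [0-2 ALLOC][3-15 FREE][16-25 ALLOC][26-34 ALLOC][35-40 FREE]

Answer: [0-2 ALLOC][3-15 FREE][16-25 ALLOC][26-34 ALLOC][35-40 FREE]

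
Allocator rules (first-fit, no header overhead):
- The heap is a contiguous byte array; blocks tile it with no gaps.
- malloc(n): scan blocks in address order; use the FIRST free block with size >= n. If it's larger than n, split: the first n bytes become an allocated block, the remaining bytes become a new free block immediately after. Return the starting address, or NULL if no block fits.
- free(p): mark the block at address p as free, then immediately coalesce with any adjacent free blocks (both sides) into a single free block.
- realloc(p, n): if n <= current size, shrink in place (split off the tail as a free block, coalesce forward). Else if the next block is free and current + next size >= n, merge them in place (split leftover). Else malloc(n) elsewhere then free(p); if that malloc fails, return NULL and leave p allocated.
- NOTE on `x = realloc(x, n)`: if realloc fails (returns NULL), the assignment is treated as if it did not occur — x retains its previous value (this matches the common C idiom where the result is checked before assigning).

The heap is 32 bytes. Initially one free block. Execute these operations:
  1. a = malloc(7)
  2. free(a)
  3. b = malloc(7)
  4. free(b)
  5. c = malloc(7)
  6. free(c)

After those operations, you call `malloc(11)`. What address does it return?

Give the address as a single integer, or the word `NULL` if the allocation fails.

Op 1: a = malloc(7) -> a = 0; heap: [0-6 ALLOC][7-31 FREE]
Op 2: free(a) -> (freed a); heap: [0-31 FREE]
Op 3: b = malloc(7) -> b = 0; heap: [0-6 ALLOC][7-31 FREE]
Op 4: free(b) -> (freed b); heap: [0-31 FREE]
Op 5: c = malloc(7) -> c = 0; heap: [0-6 ALLOC][7-31 FREE]
Op 6: free(c) -> (freed c); heap: [0-31 FREE]
malloc(11): first-fit scan over [0-31 FREE] -> 0

Answer: 0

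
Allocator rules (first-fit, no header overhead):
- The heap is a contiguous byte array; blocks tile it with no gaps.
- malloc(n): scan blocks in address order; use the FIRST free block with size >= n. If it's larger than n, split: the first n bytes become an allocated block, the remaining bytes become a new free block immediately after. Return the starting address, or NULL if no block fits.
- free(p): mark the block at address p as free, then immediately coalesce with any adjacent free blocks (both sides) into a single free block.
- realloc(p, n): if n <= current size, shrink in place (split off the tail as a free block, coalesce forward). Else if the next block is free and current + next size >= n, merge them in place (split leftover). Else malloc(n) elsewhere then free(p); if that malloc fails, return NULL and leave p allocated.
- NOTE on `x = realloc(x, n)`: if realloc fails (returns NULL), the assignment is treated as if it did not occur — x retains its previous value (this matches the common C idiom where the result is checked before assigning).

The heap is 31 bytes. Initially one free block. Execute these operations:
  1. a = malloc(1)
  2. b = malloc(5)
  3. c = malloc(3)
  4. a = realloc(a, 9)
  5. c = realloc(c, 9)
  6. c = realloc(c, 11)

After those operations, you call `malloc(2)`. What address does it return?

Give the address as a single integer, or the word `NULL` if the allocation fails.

Answer: 6

Derivation:
Op 1: a = malloc(1) -> a = 0; heap: [0-0 ALLOC][1-30 FREE]
Op 2: b = malloc(5) -> b = 1; heap: [0-0 ALLOC][1-5 ALLOC][6-30 FREE]
Op 3: c = malloc(3) -> c = 6; heap: [0-0 ALLOC][1-5 ALLOC][6-8 ALLOC][9-30 FREE]
Op 4: a = realloc(a, 9) -> a = 9; heap: [0-0 FREE][1-5 ALLOC][6-8 ALLOC][9-17 ALLOC][18-30 FREE]
Op 5: c = realloc(c, 9) -> c = 18; heap: [0-0 FREE][1-5 ALLOC][6-8 FREE][9-17 ALLOC][18-26 ALLOC][27-30 FREE]
Op 6: c = realloc(c, 11) -> c = 18; heap: [0-0 FREE][1-5 ALLOC][6-8 FREE][9-17 ALLOC][18-28 ALLOC][29-30 FREE]
malloc(2): first-fit scan over [0-0 FREE][1-5 ALLOC][6-8 FREE][9-17 ALLOC][18-28 ALLOC][29-30 FREE] -> 6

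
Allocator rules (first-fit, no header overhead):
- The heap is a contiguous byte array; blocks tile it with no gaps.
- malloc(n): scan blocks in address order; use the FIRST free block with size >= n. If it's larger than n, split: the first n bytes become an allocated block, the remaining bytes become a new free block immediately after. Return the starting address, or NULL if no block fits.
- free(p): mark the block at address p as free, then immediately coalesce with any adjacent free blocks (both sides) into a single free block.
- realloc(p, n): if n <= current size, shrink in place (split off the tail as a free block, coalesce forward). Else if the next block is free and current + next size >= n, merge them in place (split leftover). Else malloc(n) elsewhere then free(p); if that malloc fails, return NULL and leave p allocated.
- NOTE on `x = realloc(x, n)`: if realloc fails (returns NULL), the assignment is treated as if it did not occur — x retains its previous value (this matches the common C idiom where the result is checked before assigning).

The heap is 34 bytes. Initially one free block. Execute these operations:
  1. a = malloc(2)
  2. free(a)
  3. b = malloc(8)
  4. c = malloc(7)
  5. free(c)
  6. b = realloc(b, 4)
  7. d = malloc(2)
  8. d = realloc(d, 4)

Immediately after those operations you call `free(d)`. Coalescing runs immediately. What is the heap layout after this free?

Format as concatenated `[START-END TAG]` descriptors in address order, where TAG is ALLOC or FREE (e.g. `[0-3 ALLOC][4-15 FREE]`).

Op 1: a = malloc(2) -> a = 0; heap: [0-1 ALLOC][2-33 FREE]
Op 2: free(a) -> (freed a); heap: [0-33 FREE]
Op 3: b = malloc(8) -> b = 0; heap: [0-7 ALLOC][8-33 FREE]
Op 4: c = malloc(7) -> c = 8; heap: [0-7 ALLOC][8-14 ALLOC][15-33 FREE]
Op 5: free(c) -> (freed c); heap: [0-7 ALLOC][8-33 FREE]
Op 6: b = realloc(b, 4) -> b = 0; heap: [0-3 ALLOC][4-33 FREE]
Op 7: d = malloc(2) -> d = 4; heap: [0-3 ALLOC][4-5 ALLOC][6-33 FREE]
Op 8: d = realloc(d, 4) -> d = 4; heap: [0-3 ALLOC][4-7 ALLOC][8-33 FREE]
free(d): d = 4 -> block [4-7 ALLOC]; mark free, coalesce with adjacent free neighbors -> [0-3 ALLOC][4-33 FREE]

Answer: [0-3 ALLOC][4-33 FREE]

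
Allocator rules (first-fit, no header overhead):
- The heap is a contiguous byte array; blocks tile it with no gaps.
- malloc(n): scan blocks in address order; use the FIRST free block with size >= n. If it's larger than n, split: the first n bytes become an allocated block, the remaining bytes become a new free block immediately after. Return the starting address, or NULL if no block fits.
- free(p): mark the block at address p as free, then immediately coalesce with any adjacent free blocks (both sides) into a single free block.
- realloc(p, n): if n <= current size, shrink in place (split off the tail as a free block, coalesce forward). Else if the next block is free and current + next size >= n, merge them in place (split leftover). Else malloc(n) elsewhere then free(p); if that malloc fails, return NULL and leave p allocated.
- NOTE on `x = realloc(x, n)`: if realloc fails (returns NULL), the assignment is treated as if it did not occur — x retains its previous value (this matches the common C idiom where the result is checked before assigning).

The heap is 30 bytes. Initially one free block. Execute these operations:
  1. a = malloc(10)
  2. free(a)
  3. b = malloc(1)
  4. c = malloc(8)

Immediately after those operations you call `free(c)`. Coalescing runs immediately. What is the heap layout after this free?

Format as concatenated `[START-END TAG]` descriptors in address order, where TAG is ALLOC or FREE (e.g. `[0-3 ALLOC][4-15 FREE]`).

Answer: [0-0 ALLOC][1-29 FREE]

Derivation:
Op 1: a = malloc(10) -> a = 0; heap: [0-9 ALLOC][10-29 FREE]
Op 2: free(a) -> (freed a); heap: [0-29 FREE]
Op 3: b = malloc(1) -> b = 0; heap: [0-0 ALLOC][1-29 FREE]
Op 4: c = malloc(8) -> c = 1; heap: [0-0 ALLOC][1-8 ALLOC][9-29 FREE]
free(c): c = 1 -> block [1-8 ALLOC]; mark free, coalesce with adjacent free neighbors -> [0-0 ALLOC][1-29 FREE]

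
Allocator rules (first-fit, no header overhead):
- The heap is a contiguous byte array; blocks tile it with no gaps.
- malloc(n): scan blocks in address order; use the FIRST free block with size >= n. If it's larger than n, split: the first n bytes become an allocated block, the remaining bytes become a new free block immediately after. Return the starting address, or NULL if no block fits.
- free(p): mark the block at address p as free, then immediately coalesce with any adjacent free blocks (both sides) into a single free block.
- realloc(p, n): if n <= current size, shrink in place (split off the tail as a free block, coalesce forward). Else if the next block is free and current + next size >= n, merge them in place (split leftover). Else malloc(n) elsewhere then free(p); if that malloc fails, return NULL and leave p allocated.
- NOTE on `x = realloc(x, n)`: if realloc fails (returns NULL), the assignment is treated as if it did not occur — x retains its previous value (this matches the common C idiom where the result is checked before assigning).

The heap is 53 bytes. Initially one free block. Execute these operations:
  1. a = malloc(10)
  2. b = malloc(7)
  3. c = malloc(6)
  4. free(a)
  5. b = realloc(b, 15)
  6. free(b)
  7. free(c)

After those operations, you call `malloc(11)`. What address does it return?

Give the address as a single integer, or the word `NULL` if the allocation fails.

Answer: 0

Derivation:
Op 1: a = malloc(10) -> a = 0; heap: [0-9 ALLOC][10-52 FREE]
Op 2: b = malloc(7) -> b = 10; heap: [0-9 ALLOC][10-16 ALLOC][17-52 FREE]
Op 3: c = malloc(6) -> c = 17; heap: [0-9 ALLOC][10-16 ALLOC][17-22 ALLOC][23-52 FREE]
Op 4: free(a) -> (freed a); heap: [0-9 FREE][10-16 ALLOC][17-22 ALLOC][23-52 FREE]
Op 5: b = realloc(b, 15) -> b = 23; heap: [0-16 FREE][17-22 ALLOC][23-37 ALLOC][38-52 FREE]
Op 6: free(b) -> (freed b); heap: [0-16 FREE][17-22 ALLOC][23-52 FREE]
Op 7: free(c) -> (freed c); heap: [0-52 FREE]
malloc(11): first-fit scan over [0-52 FREE] -> 0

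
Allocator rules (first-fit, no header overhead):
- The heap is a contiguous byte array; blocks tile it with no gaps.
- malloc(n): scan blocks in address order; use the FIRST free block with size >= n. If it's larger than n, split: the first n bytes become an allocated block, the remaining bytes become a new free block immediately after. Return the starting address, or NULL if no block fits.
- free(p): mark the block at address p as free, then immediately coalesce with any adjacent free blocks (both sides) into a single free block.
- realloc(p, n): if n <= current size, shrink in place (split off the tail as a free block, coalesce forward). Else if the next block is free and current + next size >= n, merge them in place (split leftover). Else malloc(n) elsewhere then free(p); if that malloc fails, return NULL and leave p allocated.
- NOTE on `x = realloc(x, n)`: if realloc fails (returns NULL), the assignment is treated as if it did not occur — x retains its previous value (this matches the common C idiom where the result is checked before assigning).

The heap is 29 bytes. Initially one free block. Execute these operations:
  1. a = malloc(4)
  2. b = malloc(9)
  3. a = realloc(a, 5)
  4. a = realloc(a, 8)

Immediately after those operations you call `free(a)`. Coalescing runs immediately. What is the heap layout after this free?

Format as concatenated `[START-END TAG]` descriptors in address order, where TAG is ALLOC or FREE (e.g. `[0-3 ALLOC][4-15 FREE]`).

Op 1: a = malloc(4) -> a = 0; heap: [0-3 ALLOC][4-28 FREE]
Op 2: b = malloc(9) -> b = 4; heap: [0-3 ALLOC][4-12 ALLOC][13-28 FREE]
Op 3: a = realloc(a, 5) -> a = 13; heap: [0-3 FREE][4-12 ALLOC][13-17 ALLOC][18-28 FREE]
Op 4: a = realloc(a, 8) -> a = 13; heap: [0-3 FREE][4-12 ALLOC][13-20 ALLOC][21-28 FREE]
free(a): a = 13 -> block [13-20 ALLOC]; mark free, coalesce with adjacent free neighbors -> [0-3 FREE][4-12 ALLOC][13-28 FREE]

Answer: [0-3 FREE][4-12 ALLOC][13-28 FREE]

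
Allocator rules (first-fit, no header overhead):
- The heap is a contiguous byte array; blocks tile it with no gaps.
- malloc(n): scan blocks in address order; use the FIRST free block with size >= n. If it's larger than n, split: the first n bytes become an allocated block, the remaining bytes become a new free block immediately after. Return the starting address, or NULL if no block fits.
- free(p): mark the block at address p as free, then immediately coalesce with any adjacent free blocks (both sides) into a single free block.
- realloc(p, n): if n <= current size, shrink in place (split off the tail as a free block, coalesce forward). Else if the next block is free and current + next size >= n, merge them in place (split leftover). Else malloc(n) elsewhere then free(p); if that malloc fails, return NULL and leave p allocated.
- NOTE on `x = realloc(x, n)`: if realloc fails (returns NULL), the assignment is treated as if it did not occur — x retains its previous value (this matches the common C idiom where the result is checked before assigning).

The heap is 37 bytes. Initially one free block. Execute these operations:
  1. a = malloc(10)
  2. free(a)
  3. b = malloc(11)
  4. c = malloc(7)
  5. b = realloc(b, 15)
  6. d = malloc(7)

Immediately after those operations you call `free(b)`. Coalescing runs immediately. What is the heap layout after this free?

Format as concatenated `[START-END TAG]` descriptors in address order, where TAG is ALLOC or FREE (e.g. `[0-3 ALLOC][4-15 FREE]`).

Answer: [0-6 ALLOC][7-10 FREE][11-17 ALLOC][18-36 FREE]

Derivation:
Op 1: a = malloc(10) -> a = 0; heap: [0-9 ALLOC][10-36 FREE]
Op 2: free(a) -> (freed a); heap: [0-36 FREE]
Op 3: b = malloc(11) -> b = 0; heap: [0-10 ALLOC][11-36 FREE]
Op 4: c = malloc(7) -> c = 11; heap: [0-10 ALLOC][11-17 ALLOC][18-36 FREE]
Op 5: b = realloc(b, 15) -> b = 18; heap: [0-10 FREE][11-17 ALLOC][18-32 ALLOC][33-36 FREE]
Op 6: d = malloc(7) -> d = 0; heap: [0-6 ALLOC][7-10 FREE][11-17 ALLOC][18-32 ALLOC][33-36 FREE]
free(b): b = 18 -> block [18-32 ALLOC]; mark free, coalesce with adjacent free neighbors -> [0-6 ALLOC][7-10 FREE][11-17 ALLOC][18-36 FREE]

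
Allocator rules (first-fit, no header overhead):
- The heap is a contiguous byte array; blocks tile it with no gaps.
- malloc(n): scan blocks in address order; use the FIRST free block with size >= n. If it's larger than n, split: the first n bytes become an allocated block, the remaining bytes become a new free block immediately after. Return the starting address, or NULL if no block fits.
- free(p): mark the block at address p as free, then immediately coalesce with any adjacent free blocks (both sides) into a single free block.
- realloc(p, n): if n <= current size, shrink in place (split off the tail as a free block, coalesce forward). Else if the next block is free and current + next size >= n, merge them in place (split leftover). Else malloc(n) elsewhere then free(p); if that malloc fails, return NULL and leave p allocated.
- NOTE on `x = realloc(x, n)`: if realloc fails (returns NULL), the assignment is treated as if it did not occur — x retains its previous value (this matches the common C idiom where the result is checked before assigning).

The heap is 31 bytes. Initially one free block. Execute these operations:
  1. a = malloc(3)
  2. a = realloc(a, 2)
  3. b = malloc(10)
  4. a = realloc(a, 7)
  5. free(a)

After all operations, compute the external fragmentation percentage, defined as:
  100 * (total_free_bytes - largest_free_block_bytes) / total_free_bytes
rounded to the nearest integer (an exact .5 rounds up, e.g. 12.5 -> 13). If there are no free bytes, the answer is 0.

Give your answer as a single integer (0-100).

Answer: 10

Derivation:
Op 1: a = malloc(3) -> a = 0; heap: [0-2 ALLOC][3-30 FREE]
Op 2: a = realloc(a, 2) -> a = 0; heap: [0-1 ALLOC][2-30 FREE]
Op 3: b = malloc(10) -> b = 2; heap: [0-1 ALLOC][2-11 ALLOC][12-30 FREE]
Op 4: a = realloc(a, 7) -> a = 12; heap: [0-1 FREE][2-11 ALLOC][12-18 ALLOC][19-30 FREE]
Op 5: free(a) -> (freed a); heap: [0-1 FREE][2-11 ALLOC][12-30 FREE]
Free blocks: [2 19] total_free=21 largest=19 -> 100*(21-19)/21 = 200/21 ≈ 9.524 -> rounds to 10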